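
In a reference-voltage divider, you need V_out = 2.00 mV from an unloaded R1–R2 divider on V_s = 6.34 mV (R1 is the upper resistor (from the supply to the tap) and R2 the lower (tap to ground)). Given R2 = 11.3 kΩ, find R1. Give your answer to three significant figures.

R1 ≈ 24.5 kΩ

Required fraction k = V_out/V_s = 0.3155.
Rearranging, R1 = R2·(1−k)/k = 11.3 × 2.170 = 24.52 kΩ.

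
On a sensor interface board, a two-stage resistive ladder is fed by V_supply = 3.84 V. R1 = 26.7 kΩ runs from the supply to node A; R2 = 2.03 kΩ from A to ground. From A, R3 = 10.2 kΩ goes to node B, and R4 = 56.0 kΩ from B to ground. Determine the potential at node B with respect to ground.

The second stage (R3 + R4 = 66.20 kΩ) loads node A in parallel with R2.
Effective lower resistance at A: R2 ‖ 66.20 = 1.970 kΩ.
First divider: V_A = V_supply · 1.970/(26.7 + 1.970) = 0.2638 V.
V_B = V_A × 0.8459 = 0.2232 V.

V_B ≈ 0.223 V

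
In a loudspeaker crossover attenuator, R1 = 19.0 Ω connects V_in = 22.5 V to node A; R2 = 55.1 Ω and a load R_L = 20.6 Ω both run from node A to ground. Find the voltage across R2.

The load sits in parallel with R2, giving an effective lower resistance R2' = R2·R_L/(R2+R_L) = 14.99 Ω.
Voltage divider with the loaded lower leg: V_out = 22.5 × 14.99/(19.0 + 14.99) = 22.5 × 0.4411 = 9.924 V.

V_out ≈ 9.92 V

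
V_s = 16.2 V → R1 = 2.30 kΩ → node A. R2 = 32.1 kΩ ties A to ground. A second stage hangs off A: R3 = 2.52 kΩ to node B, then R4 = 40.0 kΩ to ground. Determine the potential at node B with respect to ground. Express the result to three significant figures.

V_B ≈ 13.5 V

Looking into the second stage from A: R3 + R4 = 42.52 kΩ appears in parallel with R2.
R2 ‖ (R3+R4) = 18.29 kΩ.
V_A = 16.2 × 18.29/(2.30 + 18.29) = 14.39 V.
V_B = V_A × 0.9407 = 13.54 V.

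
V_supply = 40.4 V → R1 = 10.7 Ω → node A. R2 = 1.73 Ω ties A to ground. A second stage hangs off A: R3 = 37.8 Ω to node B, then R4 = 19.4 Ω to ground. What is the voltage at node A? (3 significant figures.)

V_A ≈ 5.48 V

The second stage (R3 + R4 = 57.20 Ω) loads node A in parallel with R2.
R2 ‖ (R3+R4) = 1.679 Ω.
First divider: V_A = V_supply · 1.679/(10.7 + 1.679) = 5.480 V.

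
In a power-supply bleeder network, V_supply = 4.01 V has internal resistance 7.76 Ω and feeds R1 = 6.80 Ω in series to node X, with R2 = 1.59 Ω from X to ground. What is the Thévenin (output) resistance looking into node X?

R1' = 7.76 + 6.80 = 14.56 Ω (source resistance + R1).
Zeroing V_supply shorts the top of R1' to ground, so R_th = R1' ‖ R2 = 1.433 Ω.

R_th ≈ 1.43 Ω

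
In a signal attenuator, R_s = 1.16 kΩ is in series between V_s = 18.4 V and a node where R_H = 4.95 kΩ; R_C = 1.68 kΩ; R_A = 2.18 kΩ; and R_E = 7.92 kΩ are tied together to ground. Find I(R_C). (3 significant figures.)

Combine the parallel branches: R_p = (1/4.95 + 1/1.68 + 1/2.18 + 1/7.92)⁻¹ = 0.7235 kΩ.
V_A by voltage divider: V_A = 18.4 × 0.7235/(1.16 + 0.7235) = 7.068 V.
I(R_C) = V_A / R_C = 7.068/1.68 = 4.207 mA.
(Check via current divider: I_total = 9.769 mA; share G_k/ΣG = 0.4306 → same result.)

I ≈ 4.21 mA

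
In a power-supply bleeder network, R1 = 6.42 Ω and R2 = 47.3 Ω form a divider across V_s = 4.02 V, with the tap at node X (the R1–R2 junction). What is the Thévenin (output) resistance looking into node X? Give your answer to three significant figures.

Zeroing V_s shorts the top of R1 to ground, so R_th = R1 ‖ R2 = 5.653 Ω.

R_th ≈ 5.65 Ω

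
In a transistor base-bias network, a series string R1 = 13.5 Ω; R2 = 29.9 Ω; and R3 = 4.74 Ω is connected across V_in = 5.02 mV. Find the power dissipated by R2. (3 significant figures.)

P ≈ 0.325 µW

ΣR = 48.14 Ω → I = 5.02/48.14 = 0.1043 mA.
P(R2) = I²·R2 = (0.1043)² × 29.9 = 0.3251 µW.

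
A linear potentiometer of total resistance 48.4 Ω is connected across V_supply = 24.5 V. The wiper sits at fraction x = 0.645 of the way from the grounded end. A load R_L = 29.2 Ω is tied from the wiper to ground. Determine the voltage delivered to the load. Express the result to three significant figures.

V_out ≈ 11.5 V

The pot divides into 17.18 Ω above the wiper and 31.22 Ω below.
R_L loads the lower segment: effective lower R = 15.09 Ω.
Then V_out = V_supply · 15.09/(17.18 + 15.09) = 11.45 V.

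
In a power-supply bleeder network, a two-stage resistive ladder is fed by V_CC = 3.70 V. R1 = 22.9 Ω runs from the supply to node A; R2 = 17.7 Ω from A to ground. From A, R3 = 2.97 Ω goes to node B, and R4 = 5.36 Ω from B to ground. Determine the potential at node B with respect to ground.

The second stage (R3 + R4 = 8.330 Ω) loads node A in parallel with R2.
R2 ‖ (R3+R4) = 5.664 Ω.
So V_A = 3.70 × 0.1983 = 0.7337 V.
Stage 2 is unloaded, so V_B = V_A · R4/(R3+R4) = 0.7337 × 5.36/8.330 = 0.4721 V.

V_B ≈ 0.472 V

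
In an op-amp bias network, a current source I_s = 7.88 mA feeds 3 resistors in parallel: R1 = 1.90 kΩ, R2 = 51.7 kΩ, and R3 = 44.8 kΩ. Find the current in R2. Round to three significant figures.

I ≈ 0.268 mA

Total conductance ΣG = 1/1.90 + 1/51.7 + 1/44.8 = 0.5680 (units of 1/kΩ).
R2 takes the fraction G_k/ΣG = 0.01934/0.5680 = 0.03405, so I = 7.88 × 0.03405 = 0.2684 mA.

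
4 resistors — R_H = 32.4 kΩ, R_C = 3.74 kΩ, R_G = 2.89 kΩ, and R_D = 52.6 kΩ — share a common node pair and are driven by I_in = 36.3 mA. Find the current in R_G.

I ≈ 18.9 mA

Conductances: ΣG = 1/32.4 + 1/3.74 + 1/2.89 + 1/52.6 = 0.6633 (1/kΩ).
Current divider: I(R_G) = I_in · G_k/ΣG = 36.3 × (0.3460/0.6633) = 36.3 × 0.5217 = 18.94 mA.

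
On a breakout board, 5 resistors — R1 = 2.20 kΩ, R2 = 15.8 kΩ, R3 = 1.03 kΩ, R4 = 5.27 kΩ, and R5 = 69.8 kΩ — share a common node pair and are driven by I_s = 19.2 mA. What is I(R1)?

I ≈ 5.16 mA

Total conductance ΣG = 1/2.20 + 1/15.8 + 1/1.03 + 1/5.27 + 1/69.8 = 1.693 (units of 1/kΩ).
By the current-divider rule, I = I_s · G_k/ΣG = 19.2 × 0.2685 = 5.156 mA.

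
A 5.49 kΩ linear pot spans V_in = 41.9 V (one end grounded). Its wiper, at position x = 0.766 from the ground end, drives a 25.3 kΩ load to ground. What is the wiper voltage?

The pot divides into 1.285 kΩ above the wiper and 4.205 kΩ below.
R_L loads the lower segment: effective lower R = 3.606 kΩ.
Then V_out = V_in · 3.606/(1.285 + 3.606) = 30.89 V.

V_out ≈ 30.9 V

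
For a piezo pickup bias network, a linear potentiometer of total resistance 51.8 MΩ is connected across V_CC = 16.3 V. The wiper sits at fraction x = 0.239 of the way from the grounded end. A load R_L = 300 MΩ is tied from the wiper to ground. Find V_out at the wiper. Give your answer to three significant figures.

Split the track: R_lower = x·R_p = 12.38 MΩ, R_upper = (1−x)·R_p = 39.42 MΩ.
(x·R_p) ‖ R_L = 11.89 MΩ.
Loaded-divider output: V_out = 16.3 × 0.2317 = 3.777 V.

V_out ≈ 3.78 V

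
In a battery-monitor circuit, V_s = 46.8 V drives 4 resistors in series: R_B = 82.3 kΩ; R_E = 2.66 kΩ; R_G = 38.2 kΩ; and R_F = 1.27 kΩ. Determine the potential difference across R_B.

Series total: ΣR = 82.3 + 2.66 + 38.2 + 1.27 = 124.4 kΩ.
By the voltage-divider rule, V = 46.8 × 82.30/124.4 = 30.95 V.

V ≈ 31.0 V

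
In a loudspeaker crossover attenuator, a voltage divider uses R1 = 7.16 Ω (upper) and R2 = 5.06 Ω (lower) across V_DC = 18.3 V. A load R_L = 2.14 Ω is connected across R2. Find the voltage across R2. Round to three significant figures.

First combine the lower leg with the load: R2 ‖ R_L = 1.504 Ω.
Voltage divider with the loaded lower leg: V_out = 18.3 × 1.504/(7.16 + 1.504) = 18.3 × 0.1736 = 3.177 V.
(Unloaded it would be 7.58 V; the load pulls it down.)

V_out ≈ 3.18 V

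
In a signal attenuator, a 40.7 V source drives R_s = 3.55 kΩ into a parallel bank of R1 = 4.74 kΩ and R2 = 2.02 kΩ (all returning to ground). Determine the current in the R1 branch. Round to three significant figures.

Combine the parallel branches: R_p = (1/4.74 + 1/2.02)⁻¹ = 1.416 kΩ.
Node voltage V_A = V_CC · R_p/(R_s + R_p) = 40.7 × 0.2852 = 11.61 V.
I(R1) = V_A / R1 = 11.61/4.74 = 2.449 mA.

I ≈ 2.45 mA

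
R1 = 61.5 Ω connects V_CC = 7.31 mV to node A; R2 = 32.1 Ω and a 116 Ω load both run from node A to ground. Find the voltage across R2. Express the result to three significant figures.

The load sits in parallel with R2, giving an effective lower resistance R2' = R2·R_L/(R2+R_L) = 25.14 Ω.
Voltage divider with the loaded lower leg: V_out = 7.31 × 25.14/(61.5 + 25.14) = 7.31 × 0.2902 = 2.121 mV.

V_out ≈ 2.12 mV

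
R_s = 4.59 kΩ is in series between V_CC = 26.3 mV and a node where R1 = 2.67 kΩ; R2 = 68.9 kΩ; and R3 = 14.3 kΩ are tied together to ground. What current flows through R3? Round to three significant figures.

Parallel bank: R_p = 1/(1/2.67 + 1/68.9 + 1/14.3) = 2.179 kΩ.
V_A = 26.3 × 2.179/6.769 = 8.466 mV.
I(R3) = V_A / R3 = 8.466/14.3 = 0.5920 µA.

I ≈ 0.592 µA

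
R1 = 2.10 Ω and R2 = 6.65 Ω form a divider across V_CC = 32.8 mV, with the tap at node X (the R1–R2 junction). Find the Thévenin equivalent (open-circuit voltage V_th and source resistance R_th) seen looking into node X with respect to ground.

With X open, the divider is unloaded: V_th = 32.8 × 6.65/8.750 = 24.93 mV.
With V_CC suppressed (replaced by a short), R_th = R1 ‖ R2 = (2.100 × 6.65)/(2.100 + 6.65) = 1.596 Ω.

V_th ≈ 24.9 mV, R_th ≈ 1.60 Ω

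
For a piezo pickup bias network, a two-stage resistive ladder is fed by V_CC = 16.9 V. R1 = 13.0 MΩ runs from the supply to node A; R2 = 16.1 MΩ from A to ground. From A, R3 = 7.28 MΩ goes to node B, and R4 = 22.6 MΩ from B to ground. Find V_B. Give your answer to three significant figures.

Looking into the second stage from A: R3 + R4 = 29.88 MΩ appears in parallel with R2.
R2 ‖ (R3+R4) = 10.46 MΩ.
V_A = 16.9 × 10.46/(13.0 + 10.46) = 7.536 V.
V_B = V_A × 0.7564 = 5.700 V.

V_B ≈ 5.70 V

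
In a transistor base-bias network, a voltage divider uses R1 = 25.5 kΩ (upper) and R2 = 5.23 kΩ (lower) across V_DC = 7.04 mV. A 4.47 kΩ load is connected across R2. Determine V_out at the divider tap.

V_out ≈ 0.608 mV

The load sits in parallel with R2, giving an effective lower resistance R2' = R2·R_L/(R2+R_L) = 2.410 kΩ.
Then V_out = V_DC · R2'/(R1 + R2') = 7.04 × 2.410/27.91 = 0.6079 mV.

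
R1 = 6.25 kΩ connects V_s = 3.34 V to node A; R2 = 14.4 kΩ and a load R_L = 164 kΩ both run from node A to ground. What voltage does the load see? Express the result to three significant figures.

V_out ≈ 2.27 V

R2 ‖ R_L = (14.4 × 164)/(14.4 + 164) = 13.24 kΩ.
Voltage divider with the loaded lower leg: V_out = 3.34 × 13.24/(6.25 + 13.24) = 3.34 × 0.6793 = 2.269 V.
(Unloaded it would be 2.33 V; the load pulls it down.)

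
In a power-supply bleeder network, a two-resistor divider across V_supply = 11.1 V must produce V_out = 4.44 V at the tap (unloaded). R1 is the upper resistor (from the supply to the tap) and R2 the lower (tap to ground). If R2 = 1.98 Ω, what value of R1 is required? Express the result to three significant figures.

V_out/V_supply = R2/(R1+R2) = 0.4000.
R1 = R2·(1/k − 1) = 1.98 × 1.500 = 2.970 Ω.

R1 ≈ 2.97 Ω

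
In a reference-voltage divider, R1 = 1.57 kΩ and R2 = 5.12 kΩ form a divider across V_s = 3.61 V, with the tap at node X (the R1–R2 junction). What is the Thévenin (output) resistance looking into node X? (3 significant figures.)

R_th ≈ 1.20 kΩ

With V_s suppressed (replaced by a short), R_th = R1 ‖ R2 = (1.570 × 5.12)/(1.570 + 5.12) = 1.202 kΩ.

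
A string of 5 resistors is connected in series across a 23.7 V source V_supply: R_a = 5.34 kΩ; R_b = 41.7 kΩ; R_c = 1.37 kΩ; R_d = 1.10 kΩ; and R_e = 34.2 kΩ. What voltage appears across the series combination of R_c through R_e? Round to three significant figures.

V ≈ 10.4 V

Total series resistance ΣR = 5.34 + 41.7 + 1.37 + 1.10 + 34.2 = 83.71 kΩ.
R_{R_c..R_e} = 1.37 + 1.10 + 34.2 = 36.67 kΩ.
Voltage divider: V = V_supply · (36.67 / 83.71) = 23.7 × 0.4381 = 10.38 V.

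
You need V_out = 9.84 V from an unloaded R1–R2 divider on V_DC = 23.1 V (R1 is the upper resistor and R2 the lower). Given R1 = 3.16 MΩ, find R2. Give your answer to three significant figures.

Required fraction k = V_out/V_DC = 0.4260.
So R2 = R1 · V_out/(V_DC − V_out) = 3.16 × 9.84/(23.1 − 9.84) = 3.16 × 0.7421 = 2.345 MΩ.

R2 ≈ 2.34 MΩ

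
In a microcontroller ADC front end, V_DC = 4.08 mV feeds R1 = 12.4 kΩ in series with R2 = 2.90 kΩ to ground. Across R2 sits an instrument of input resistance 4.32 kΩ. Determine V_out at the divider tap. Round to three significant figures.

R2 ‖ R_L = (2.90 × 4.32)/(2.90 + 4.32) = 1.735 kΩ.
Voltage divider with the loaded lower leg: V_out = 4.08 × 1.735/(12.4 + 1.735) = 4.08 × 0.1228 = 0.5008 mV.

V_out ≈ 0.501 mV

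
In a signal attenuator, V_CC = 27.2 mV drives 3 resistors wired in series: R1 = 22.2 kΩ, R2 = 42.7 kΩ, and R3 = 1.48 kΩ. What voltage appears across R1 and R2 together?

V ≈ 26.6 mV

Total series resistance ΣR = 22.2 + 42.7 + 1.48 = 66.38 kΩ.
R_{R1..R2} = 22.2 + 42.7 = 64.90 kΩ.
By the voltage-divider rule, V = 27.2 × 64.90/66.38 = 26.59 mV.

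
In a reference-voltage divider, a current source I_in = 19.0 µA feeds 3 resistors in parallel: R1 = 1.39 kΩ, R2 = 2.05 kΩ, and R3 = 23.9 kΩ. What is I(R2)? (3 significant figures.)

I ≈ 7.42 µA

Conductances: ΣG = 1/1.39 + 1/2.05 + 1/23.9 = 1.249 (1/kΩ).
Current divider: I(R2) = I_in · G_k/ΣG = 19.0 × (0.4878/1.249) = 19.0 × 0.3905 = 7.420 µA.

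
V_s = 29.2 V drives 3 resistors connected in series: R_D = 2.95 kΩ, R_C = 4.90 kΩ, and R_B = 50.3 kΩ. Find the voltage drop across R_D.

Total series resistance ΣR = 2.95 + 4.90 + 50.3 = 58.15 kΩ.
V = V_s · R/ΣR = 29.2 × 0.05073 = 1.481 V.

V ≈ 1.48 V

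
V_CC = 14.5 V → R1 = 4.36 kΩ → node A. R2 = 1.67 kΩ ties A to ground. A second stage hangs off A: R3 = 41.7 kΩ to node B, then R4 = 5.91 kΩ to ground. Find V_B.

V_B ≈ 0.486 V

The second stage (R3 + R4 = 47.61 kΩ) loads node A in parallel with R2.
R2 ‖ (R3+R4) = 1.613 kΩ.
First divider: V_A = V_CC · 1.613/(4.36 + 1.613) = 3.916 V.
Stage 2 is unloaded, so V_B = V_A · R4/(R3+R4) = 3.916 × 5.91/47.61 = 0.4862 V.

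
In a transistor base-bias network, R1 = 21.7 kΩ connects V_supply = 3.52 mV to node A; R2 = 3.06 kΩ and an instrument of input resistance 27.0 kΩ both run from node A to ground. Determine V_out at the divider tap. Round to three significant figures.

First combine the lower leg with the load: R2 ‖ R_L = 2.749 kΩ.
Then V_out = V_supply · R2'/(R1 + R2') = 3.52 × 2.749/24.45 = 0.3957 mV.
(Unloaded it would be 0.435 mV; the load pulls it down.)

V_out ≈ 0.396 mV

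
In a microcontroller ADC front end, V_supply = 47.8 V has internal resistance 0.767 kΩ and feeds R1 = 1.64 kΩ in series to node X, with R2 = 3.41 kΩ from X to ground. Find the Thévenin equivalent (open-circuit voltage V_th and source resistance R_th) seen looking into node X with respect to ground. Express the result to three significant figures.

R1' = 0.767 + 1.64 = 2.407 kΩ (source resistance + R1).
Open-circuit (no load on X): V_th = V_supply · R2/(R1' + R2) = 47.8 × 3.41/(2.407 + 3.41) = 28.02 V.
Zeroing V_supply shorts the top of R1' to ground, so R_th = R1' ‖ R2 = 1.411 kΩ.

V_th ≈ 28.0 V, R_th ≈ 1.41 kΩ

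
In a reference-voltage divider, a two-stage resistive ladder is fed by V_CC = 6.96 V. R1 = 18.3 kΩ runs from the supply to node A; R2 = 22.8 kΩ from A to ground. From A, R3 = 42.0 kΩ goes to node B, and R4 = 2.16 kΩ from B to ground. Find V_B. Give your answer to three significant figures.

V_B ≈ 0.154 V

Looking into the second stage from A: R3 + R4 = 44.16 kΩ appears in parallel with R2.
R2 ‖ (R3+R4) = 15.04 kΩ.
So V_A = 6.96 × 0.4511 = 3.139 V.
Stage 2 is unloaded, so V_B = V_A · R4/(R3+R4) = 3.139 × 2.16/44.16 = 0.1536 V.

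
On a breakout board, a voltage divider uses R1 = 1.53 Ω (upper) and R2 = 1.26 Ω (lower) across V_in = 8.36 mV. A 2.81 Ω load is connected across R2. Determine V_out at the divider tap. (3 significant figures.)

R2 ‖ R_L = (1.26 × 2.81)/(1.26 + 2.81) = 0.8699 Ω.
Voltage divider with the loaded lower leg: V_out = 8.36 × 0.8699/(1.53 + 0.8699) = 8.36 × 0.3625 = 3.030 mV.
(Unloaded it would be 3.78 mV; the load pulls it down.)

V_out ≈ 3.03 mV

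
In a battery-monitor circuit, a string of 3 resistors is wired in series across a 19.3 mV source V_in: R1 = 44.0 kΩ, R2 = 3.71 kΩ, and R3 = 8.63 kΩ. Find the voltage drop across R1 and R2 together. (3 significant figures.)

Series total: ΣR = 44.0 + 3.71 + 8.63 = 56.34 kΩ.
R_{R1..R2} = 44.0 + 3.71 = 47.71 kΩ.
Voltage divider: V = V_in · (47.71 / 56.34) = 19.3 × 0.8468 = 16.34 mV.

V ≈ 16.3 mV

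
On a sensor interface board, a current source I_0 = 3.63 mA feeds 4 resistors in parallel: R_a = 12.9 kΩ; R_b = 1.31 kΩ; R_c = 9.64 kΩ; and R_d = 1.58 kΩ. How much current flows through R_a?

ΣG = 1/12.9 + 1/1.31 + 1/9.64 + 1/1.58 = 1.578.
Current divider: I(R_a) = I_0 · G_k/ΣG = 3.63 × (0.07752/1.578) = 3.63 × 0.04914 = 0.1784 mA.

I ≈ 0.178 mA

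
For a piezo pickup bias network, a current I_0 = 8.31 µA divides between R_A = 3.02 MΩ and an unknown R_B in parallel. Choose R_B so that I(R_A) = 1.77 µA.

R_B ≈ 0.817 MΩ

In a two-way split, I_A/I_0 = R_B/(R_A + R_B).
With f = 0.2130, R_B = R_A · f/(1−f) = 3.02 × 0.2706 = 0.8173 MΩ.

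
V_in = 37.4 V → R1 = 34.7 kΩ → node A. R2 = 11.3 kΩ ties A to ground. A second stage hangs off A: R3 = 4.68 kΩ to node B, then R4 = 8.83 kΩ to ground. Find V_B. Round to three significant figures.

Node A sees R2 in parallel with the series input of stage 2, R3 + R4 = 13.51 kΩ.
R2 ‖ (R3+R4) = 6.153 kΩ.
V_A = 37.4 × 6.153/(34.7 + 6.153) = 5.633 V.
Then the unloaded second divider: V_B = V_A × R4/(R3+R4) = 5.633 × 0.6536 = 3.682 V.

V_B ≈ 3.68 V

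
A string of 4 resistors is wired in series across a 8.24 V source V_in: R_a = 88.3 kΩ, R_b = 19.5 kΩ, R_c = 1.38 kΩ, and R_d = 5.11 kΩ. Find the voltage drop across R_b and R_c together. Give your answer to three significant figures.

V ≈ 1.51 V

ΣR = 88.3 + 19.5 + 1.38 + 5.11 = 114.3 kΩ.
R_{R_b..R_c} = 19.5 + 1.38 = 20.88 kΩ.
By the voltage-divider rule, V = 8.24 × 20.88/114.3 = 1.505 V.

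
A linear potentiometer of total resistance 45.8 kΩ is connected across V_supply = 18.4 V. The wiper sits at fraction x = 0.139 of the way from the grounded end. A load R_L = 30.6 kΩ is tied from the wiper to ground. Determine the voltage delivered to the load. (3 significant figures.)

Split the track: R_lower = x·R_p = 6.366 kΩ, R_upper = (1−x)·R_p = 39.43 kΩ.
Lower segment in parallel with the load: 6.366 ‖ 30.6 = 5.270 kΩ.
Then V_out = V_supply · 5.270/(39.43 + 5.270) = 2.169 V.

V_out ≈ 2.17 V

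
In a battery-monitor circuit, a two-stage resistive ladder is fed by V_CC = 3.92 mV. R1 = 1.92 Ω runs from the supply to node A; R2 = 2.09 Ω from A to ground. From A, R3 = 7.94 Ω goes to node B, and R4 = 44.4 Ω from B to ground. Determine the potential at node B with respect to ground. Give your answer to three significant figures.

Looking into the second stage from A: R3 + R4 = 52.34 Ω appears in parallel with R2.
R2 ‖ (R3+R4) = 2.010 Ω.
V_A = 3.92 × 2.010/(1.92 + 2.010) = 2.005 mV.
Then the unloaded second divider: V_B = V_A × R4/(R3+R4) = 2.005 × 0.8483 = 1.701 mV.

V_B ≈ 1.70 mV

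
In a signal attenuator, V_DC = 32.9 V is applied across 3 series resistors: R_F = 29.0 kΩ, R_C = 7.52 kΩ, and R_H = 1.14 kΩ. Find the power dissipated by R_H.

P ≈ 0.870 mW

Series current I = V_DC/ΣR = 32.9/37.66 = 0.8736 mA.
P = I²R = 0.7632 × 1.14 = 0.8700 mW.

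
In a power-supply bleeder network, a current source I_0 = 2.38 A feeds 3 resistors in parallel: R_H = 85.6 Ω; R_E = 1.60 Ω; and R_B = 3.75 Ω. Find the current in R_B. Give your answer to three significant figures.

I ≈ 0.703 A

Total conductance ΣG = 1/85.6 + 1/1.60 + 1/3.75 = 0.9033 (units of 1/Ω).
Current divider: I(R_B) = I_0 · G_k/ΣG = 2.38 × (0.2667/0.9033) = 2.38 × 0.2952 = 0.7026 A.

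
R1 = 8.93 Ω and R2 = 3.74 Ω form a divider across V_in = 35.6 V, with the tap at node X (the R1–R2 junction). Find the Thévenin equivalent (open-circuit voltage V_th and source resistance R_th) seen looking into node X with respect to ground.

V_th ≈ 10.5 V, R_th ≈ 2.64 Ω

Open-circuit (no load on X): V_th = V_in · R2/(R1 + R2) = 35.6 × 3.74/(8.930 + 3.74) = 10.51 V.
Zeroing V_in shorts the top of R1 to ground, so R_th = R1 ‖ R2 = 2.636 Ω.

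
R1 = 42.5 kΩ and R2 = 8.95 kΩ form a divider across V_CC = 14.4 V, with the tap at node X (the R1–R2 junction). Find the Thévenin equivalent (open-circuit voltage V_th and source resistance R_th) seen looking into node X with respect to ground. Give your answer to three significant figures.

With X open, the divider is unloaded: V_th = 14.4 × 8.95/51.45 = 2.505 V.
Looking into X with the source shorted: R_th = R1·R2/(R1+R2) = 42.50 × 8.95/51.45 = 7.393 kΩ.

V_th ≈ 2.50 V, R_th ≈ 7.39 kΩ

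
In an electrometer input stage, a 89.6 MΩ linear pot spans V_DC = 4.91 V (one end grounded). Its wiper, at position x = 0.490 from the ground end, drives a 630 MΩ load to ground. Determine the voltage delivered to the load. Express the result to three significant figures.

V_out ≈ 2.32 V

Lower segment x·R_p = 43.90 MΩ; upper segment (1−x)·R_p = 45.70 MΩ.
Lower segment in parallel with the load: 43.90 ‖ 630 = 41.04 MΩ.
Loaded-divider output: V_out = 4.91 × 0.4732 = 2.323 V.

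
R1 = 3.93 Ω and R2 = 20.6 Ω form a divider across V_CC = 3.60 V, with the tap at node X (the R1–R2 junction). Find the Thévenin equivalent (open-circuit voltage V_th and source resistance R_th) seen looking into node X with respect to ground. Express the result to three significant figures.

V_th ≈ 3.02 V, R_th ≈ 3.30 Ω

V_th is the unloaded tap voltage: V_CC · R2/(R1+R2) = 3.60 × 0.8398 = 3.023 V.
With V_CC suppressed (replaced by a short), R_th = R1 ‖ R2 = (3.930 × 20.6)/(3.930 + 20.6) = 3.300 Ω.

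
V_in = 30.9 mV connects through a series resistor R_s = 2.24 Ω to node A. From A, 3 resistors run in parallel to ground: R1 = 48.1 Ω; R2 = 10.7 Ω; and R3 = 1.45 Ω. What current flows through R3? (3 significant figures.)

I ≈ 7.61 mA

Combine the parallel branches: R_p = (1/48.1 + 1/10.7 + 1/1.45)⁻¹ = 1.244 Ω.
Node voltage V_A = V_in · R_p/(R_s + R_p) = 30.9 × 0.3570 = 11.03 mV.
I(R3) = V_A / R3 = 11.03/1.45 = 7.609 mA.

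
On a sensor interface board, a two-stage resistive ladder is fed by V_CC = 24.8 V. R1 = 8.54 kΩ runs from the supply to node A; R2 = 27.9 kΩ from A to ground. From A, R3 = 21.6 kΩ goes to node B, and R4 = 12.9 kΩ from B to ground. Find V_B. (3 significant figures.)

V_B ≈ 5.97 V

Node A sees R2 in parallel with the series input of stage 2, R3 + R4 = 34.50 kΩ.
Effective lower resistance at A: R2 ‖ 34.50 = 15.43 kΩ.
First divider: V_A = V_CC · 15.43/(8.54 + 15.43) = 15.96 V.
Stage 2 is unloaded, so V_B = V_A · R4/(R3+R4) = 15.96 × 12.9/34.50 = 5.969 V.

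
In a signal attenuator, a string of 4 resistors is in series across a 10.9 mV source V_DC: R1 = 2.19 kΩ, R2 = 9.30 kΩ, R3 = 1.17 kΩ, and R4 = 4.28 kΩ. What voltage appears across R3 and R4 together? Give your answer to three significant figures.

Total series resistance ΣR = 2.19 + 9.30 + 1.17 + 4.28 = 16.94 kΩ.
R_{R3..R4} = 1.17 + 4.28 = 5.450 kΩ.
V = V_DC · R/ΣR = 10.9 × 0.3217 = 3.507 mV.

V ≈ 3.51 mV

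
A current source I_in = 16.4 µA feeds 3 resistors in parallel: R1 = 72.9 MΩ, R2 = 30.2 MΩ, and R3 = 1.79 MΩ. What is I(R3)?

ΣG = 1/72.9 + 1/30.2 + 1/1.79 = 0.6055.
Current divider: I(R3) = I_in · G_k/ΣG = 16.4 × (0.5587/0.6055) = 16.4 × 0.9227 = 15.13 µA.

I ≈ 15.1 µA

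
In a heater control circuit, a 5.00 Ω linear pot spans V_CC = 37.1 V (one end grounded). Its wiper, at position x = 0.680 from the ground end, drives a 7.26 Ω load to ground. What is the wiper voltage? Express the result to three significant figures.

V_out ≈ 21.9 V

The pot divides into 1.600 Ω above the wiper and 3.400 Ω below.
Lower segment in parallel with the load: 3.400 ‖ 7.26 = 2.316 Ω.
Then V_out = V_CC · 2.316/(1.600 + 2.316) = 21.94 V.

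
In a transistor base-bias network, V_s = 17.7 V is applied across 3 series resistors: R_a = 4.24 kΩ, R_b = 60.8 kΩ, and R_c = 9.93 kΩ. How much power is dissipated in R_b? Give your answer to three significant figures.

P ≈ 3.39 mW

The common current is I = 17.7/74.97 = 0.2361 mA.
V(R_b) = I·R = 14.35 V; P = V·I = 14.35 × 0.2361 = 3.389 mW.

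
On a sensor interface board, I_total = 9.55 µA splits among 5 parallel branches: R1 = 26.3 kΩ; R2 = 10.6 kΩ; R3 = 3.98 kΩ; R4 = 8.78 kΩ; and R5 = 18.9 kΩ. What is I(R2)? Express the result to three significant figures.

Total conductance ΣG = 1/26.3 + 1/10.6 + 1/3.98 + 1/8.78 + 1/18.9 = 0.5504 (units of 1/kΩ).
By the current-divider rule, I = I_total · G_k/ΣG = 9.55 × 0.1714 = 1.637 µA.

I ≈ 1.64 µA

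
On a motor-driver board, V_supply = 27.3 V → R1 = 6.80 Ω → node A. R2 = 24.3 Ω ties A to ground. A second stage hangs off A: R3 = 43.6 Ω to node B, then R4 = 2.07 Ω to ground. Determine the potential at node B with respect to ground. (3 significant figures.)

Node A sees R2 in parallel with the series input of stage 2, R3 + R4 = 45.67 Ω.
Effective lower resistance at A: R2 ‖ 45.67 = 15.86 Ω.
V_A = 27.3 × 15.86/(6.80 + 15.86) = 19.11 V.
Stage 2 is unloaded, so V_B = V_A · R4/(R3+R4) = 19.11 × 2.07/45.67 = 0.8661 V.

V_B ≈ 0.866 V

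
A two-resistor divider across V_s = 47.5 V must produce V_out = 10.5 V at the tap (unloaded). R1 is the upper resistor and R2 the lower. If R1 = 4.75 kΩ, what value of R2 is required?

R2 ≈ 1.35 kΩ

V_out/V_s = R2/(R1+R2) = 0.2211.
Rearranging, R2 = R1·k/(1−k) = 4.75 × 0.2838 = 1.348 kΩ.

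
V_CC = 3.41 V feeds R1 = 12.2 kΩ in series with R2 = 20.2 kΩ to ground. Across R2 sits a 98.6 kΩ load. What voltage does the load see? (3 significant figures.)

V_out ≈ 1.97 V

The load sits in parallel with R2, giving an effective lower resistance R2' = R2·R_L/(R2+R_L) = 16.77 kΩ.
Then V_out = V_CC · R2'/(R1 + R2') = 3.41 × 16.77/28.97 = 1.974 V.
(Unloaded it would be 2.13 V; the load pulls it down.)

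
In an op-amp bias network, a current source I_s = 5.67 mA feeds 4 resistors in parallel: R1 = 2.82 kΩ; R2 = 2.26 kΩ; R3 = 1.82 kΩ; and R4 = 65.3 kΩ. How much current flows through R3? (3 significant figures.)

I ≈ 2.29 mA

ΣG = 1/2.82 + 1/2.26 + 1/1.82 + 1/65.3 = 1.362.
By the current-divider rule, I = I_s · G_k/ΣG = 5.67 × 0.4035 = 2.288 mA.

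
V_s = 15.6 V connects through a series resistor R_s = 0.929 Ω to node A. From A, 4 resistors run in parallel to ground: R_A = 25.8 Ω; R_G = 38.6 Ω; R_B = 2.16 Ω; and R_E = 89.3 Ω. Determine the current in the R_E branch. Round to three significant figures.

Equivalent of the parallel group: R_p = 1.856 Ω.
V_A by voltage divider: V_A = 15.6 × 1.856/(0.929 + 1.856) = 10.40 V.
Branch current I = V_A/R_E = 10.40/89.3 = 0.1164 A.
(Equivalently: I_total = 5.602 A, then current-divider fraction G_k/ΣG = 0.02078.)

I ≈ 0.116 A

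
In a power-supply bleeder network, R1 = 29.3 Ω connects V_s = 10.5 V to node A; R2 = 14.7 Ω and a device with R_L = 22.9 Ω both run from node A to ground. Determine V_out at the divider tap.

The load sits in parallel with R2, giving an effective lower resistance R2' = R2·R_L/(R2+R_L) = 8.953 Ω.
Voltage divider with the loaded lower leg: V_out = 10.5 × 8.953/(29.3 + 8.953) = 10.5 × 0.2340 = 2.457 V.
(Unloaded it would be 3.51 V; the load pulls it down.)

V_out ≈ 2.46 V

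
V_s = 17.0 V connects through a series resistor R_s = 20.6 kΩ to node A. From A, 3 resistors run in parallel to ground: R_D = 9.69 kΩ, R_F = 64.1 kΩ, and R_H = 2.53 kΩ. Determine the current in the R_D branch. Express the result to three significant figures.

I ≈ 0.151 mA

Equivalent of the parallel group: R_p = 1.945 kΩ.
V_A by voltage divider: V_A = 17.0 × 1.945/(20.6 + 1.945) = 1.467 V.
Branch current I = V_A/R_D = 1.467/9.69 = 0.1514 mA.
(Equivalently: I_total = 0.7540 mA, then current-divider fraction G_k/ΣG = 0.2008.)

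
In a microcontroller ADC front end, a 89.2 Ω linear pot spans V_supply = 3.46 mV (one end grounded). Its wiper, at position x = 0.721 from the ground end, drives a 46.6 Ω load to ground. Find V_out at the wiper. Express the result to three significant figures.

Split the track: R_lower = x·R_p = 64.31 Ω, R_upper = (1−x)·R_p = 24.89 Ω.
R_L loads the lower segment: effective lower R = 27.02 Ω.
Loaded-divider output: V_out = 3.46 × 0.5206 = 1.801 mV.
(Unloaded: V_out = x·V_supply = 2.49 mV.)

V_out ≈ 1.80 mV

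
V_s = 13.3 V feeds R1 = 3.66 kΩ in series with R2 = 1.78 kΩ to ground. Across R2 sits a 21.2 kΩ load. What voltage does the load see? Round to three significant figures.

V_out ≈ 4.12 V

First combine the lower leg with the load: R2 ‖ R_L = 1.642 kΩ.
Then V_out = V_s · R2'/(R1 + R2') = 13.3 × 1.642/5.302 = 4.119 V.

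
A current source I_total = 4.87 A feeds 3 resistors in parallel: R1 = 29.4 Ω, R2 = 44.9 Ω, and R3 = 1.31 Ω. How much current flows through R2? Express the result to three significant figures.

ΣG = 1/29.4 + 1/44.9 + 1/1.31 = 0.8196.
By the current-divider rule, I = I_total · G_k/ΣG = 4.87 × 0.02717 = 0.1323 A.

I ≈ 0.132 A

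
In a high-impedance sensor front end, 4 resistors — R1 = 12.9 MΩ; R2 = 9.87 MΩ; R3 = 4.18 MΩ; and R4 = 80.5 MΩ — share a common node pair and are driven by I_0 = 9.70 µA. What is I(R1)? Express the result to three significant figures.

I ≈ 1.75 µA

Total conductance ΣG = 1/12.9 + 1/9.87 + 1/4.18 + 1/80.5 = 0.4305 (units of 1/MΩ).
Current divider: I(R1) = I_0 · G_k/ΣG = 9.70 × (0.07752/0.4305) = 9.70 × 0.1801 = 1.747 µA.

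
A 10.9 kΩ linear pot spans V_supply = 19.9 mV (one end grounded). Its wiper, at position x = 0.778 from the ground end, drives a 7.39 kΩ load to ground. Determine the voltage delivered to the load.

V_out ≈ 12.3 mV

Split the track: R_lower = x·R_p = 8.480 kΩ, R_upper = (1−x)·R_p = 2.420 kΩ.
Lower segment in parallel with the load: 8.480 ‖ 7.39 = 3.949 kΩ.
Loaded-divider output: V_out = 19.9 × 0.6200 = 12.34 mV.
(Unloaded: V_out = x·V_supply = 15.5 mV.)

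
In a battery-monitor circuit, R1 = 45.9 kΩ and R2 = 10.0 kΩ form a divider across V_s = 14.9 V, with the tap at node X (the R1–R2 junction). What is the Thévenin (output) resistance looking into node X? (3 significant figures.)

R_th ≈ 8.21 kΩ

With V_s suppressed (replaced by a short), R_th = R1 ‖ R2 = (45.90 × 10.0)/(45.90 + 10.0) = 8.211 kΩ.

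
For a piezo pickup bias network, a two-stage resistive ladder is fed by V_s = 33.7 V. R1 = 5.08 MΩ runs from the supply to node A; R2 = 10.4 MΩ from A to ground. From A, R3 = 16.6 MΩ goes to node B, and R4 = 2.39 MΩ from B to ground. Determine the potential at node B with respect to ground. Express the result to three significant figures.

The second stage (R3 + R4 = 18.99 MΩ) loads node A in parallel with R2.
Effective lower resistance at A: R2 ‖ 18.99 = 6.720 MΩ.
So V_A = 33.7 × 0.5695 = 19.19 V.
V_B = V_A × 0.1259 = 2.415 V.

V_B ≈ 2.42 V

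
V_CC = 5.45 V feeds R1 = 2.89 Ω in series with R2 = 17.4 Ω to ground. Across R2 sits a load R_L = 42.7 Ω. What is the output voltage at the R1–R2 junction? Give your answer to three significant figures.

V_out ≈ 4.42 V

R2 ‖ R_L = (17.4 × 42.7)/(17.4 + 42.7) = 12.36 Ω.
Voltage divider with the loaded lower leg: V_out = 5.45 × 12.36/(2.89 + 12.36) = 5.45 × 0.8105 = 4.417 V.
(Unloaded it would be 4.67 V; the load pulls it down.)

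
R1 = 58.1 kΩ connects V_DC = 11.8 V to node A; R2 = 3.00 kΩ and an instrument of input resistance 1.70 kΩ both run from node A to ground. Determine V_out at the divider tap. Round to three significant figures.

V_out ≈ 0.216 V

First combine the lower leg with the load: R2 ‖ R_L = 1.085 kΩ.
Then V_out = V_DC · R2'/(R1 + R2') = 11.8 × 1.085/59.19 = 0.2163 V.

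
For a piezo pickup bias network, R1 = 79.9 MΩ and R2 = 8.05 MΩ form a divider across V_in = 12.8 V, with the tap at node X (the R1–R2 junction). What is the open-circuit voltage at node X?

V_th is the unloaded tap voltage: V_in · R2/(R1+R2) = 12.8 × 0.09153 = 1.172 V.

V_th ≈ 1.17 V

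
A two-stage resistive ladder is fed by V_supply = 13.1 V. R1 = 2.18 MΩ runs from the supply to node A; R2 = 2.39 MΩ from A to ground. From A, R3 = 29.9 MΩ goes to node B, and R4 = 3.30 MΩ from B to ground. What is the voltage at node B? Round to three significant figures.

V_B ≈ 0.658 V

Looking into the second stage from A: R3 + R4 = 33.20 MΩ appears in parallel with R2.
Effective lower resistance at A: R2 ‖ 33.20 = 2.230 MΩ.
V_A = 13.1 × 2.230/(2.18 + 2.230) = 6.624 V.
V_B = V_A × 0.09940 = 0.6584 V.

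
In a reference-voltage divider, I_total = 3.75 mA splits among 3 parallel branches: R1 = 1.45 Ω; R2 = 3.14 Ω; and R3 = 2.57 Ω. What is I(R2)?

Conductances: ΣG = 1/1.45 + 1/3.14 + 1/2.57 = 1.397 (1/Ω).
R2 takes the fraction G_k/ΣG = 0.3185/1.397 = 0.2279, so I = 3.75 × 0.2279 = 0.8547 mA.

I ≈ 0.855 mA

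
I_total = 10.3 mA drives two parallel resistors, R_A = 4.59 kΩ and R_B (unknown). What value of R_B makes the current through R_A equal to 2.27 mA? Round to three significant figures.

Two-branch current divider: I_A = I_total · R_B/(R_A + R_B).
2.27/10.3 = R_B/(R_A + R_B) → R_B = R_A · (0.2204)/(1 − 0.2204) = 4.59 × 0.2827 = 1.298 kΩ.

R_B ≈ 1.30 kΩ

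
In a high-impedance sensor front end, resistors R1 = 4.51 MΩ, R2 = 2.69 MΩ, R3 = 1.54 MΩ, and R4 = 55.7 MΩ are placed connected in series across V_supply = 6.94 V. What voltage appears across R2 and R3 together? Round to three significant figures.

ΣR = 4.51 + 2.69 + 1.54 + 55.7 = 64.44 MΩ.
R_{R2..R3} = 2.69 + 1.54 = 4.230 MΩ.
By the voltage-divider rule, V = 6.94 × 4.230/64.44 = 0.4556 V.

V ≈ 0.456 V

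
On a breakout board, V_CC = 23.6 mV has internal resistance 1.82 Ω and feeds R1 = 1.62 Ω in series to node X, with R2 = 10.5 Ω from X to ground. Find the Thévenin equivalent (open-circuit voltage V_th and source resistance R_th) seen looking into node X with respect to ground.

R1' = 1.82 + 1.62 = 3.440 Ω (source resistance + R1).
With X open, the divider is unloaded: V_th = 23.6 × 10.5/13.94 = 17.78 mV.
With V_CC suppressed (replaced by a short), R_th = R1' ‖ R2 = (3.440 × 10.5)/(3.440 + 10.5) = 2.591 Ω.

V_th ≈ 17.8 mV, R_th ≈ 2.59 Ω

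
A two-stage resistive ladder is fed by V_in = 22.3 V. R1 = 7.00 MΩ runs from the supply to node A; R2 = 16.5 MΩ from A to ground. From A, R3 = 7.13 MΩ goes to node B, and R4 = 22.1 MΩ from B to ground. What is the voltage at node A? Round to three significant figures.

Looking into the second stage from A: R3 + R4 = 29.23 MΩ appears in parallel with R2.
Effective lower resistance at A: R2 ‖ 29.23 = 10.55 MΩ.
First divider: V_A = V_in · 10.55/(7.00 + 10.55) = 13.40 V.

V_A ≈ 13.4 V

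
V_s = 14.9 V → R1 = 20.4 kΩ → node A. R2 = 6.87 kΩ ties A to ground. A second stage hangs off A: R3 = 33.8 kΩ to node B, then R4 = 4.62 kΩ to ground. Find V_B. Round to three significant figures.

Looking into the second stage from A: R3 + R4 = 38.42 kΩ appears in parallel with R2.
R2 ‖ (R3+R4) = 5.828 kΩ.
First divider: V_A = V_s · 5.828/(20.4 + 5.828) = 3.311 V.
Stage 2 is unloaded, so V_B = V_A · R4/(R3+R4) = 3.311 × 4.62/38.42 = 0.3981 V.

V_B ≈ 0.398 V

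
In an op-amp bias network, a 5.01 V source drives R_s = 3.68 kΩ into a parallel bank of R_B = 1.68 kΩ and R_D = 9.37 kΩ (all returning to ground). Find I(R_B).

I ≈ 0.832 mA

Combine the parallel branches: R_p = (1/1.68 + 1/9.37)⁻¹ = 1.425 kΩ.
V_A = 5.01 × 1.425/5.105 = 1.398 V.
Branch current I = V_A/R_B = 1.398/1.68 = 0.8323 mA.
(Equivalently: I_total = 0.9815 mA, then current-divider fraction G_k/ΣG = 0.8480.)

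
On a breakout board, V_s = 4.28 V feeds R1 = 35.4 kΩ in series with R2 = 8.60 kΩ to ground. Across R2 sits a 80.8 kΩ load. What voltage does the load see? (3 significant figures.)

V_out ≈ 0.771 V

The load sits in parallel with R2, giving an effective lower resistance R2' = R2·R_L/(R2+R_L) = 7.773 kΩ.
Voltage divider with the loaded lower leg: V_out = 4.28 × 7.773/(35.4 + 7.773) = 4.28 × 0.1800 = 0.7706 V.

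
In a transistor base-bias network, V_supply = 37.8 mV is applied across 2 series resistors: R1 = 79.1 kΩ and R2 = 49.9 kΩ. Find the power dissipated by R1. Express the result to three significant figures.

The common current is I = 37.8/129.0 = 0.2930 µA.
P = I²R = 0.08586 × 79.1 = 6.792 nW.

P ≈ 6.79 nW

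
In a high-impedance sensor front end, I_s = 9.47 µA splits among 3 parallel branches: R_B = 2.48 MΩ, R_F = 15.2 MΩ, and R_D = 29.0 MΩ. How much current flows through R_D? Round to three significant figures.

I ≈ 0.649 µA

Conductances: ΣG = 1/2.48 + 1/15.2 + 1/29.0 = 0.5035 (1/MΩ).
By the current-divider rule, I = I_s · G_k/ΣG = 9.47 × 0.06849 = 0.6486 µA.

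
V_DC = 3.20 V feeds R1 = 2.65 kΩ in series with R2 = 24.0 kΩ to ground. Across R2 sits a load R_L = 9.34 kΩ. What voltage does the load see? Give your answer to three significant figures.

R2 ‖ R_L = (24.0 × 9.34)/(24.0 + 9.34) = 6.723 kΩ.
Then V_out = V_DC · R2'/(R1 + R2') = 3.20 × 6.723/9.373 = 2.295 V.
(Unloaded it would be 2.88 V; the load pulls it down.)

V_out ≈ 2.30 V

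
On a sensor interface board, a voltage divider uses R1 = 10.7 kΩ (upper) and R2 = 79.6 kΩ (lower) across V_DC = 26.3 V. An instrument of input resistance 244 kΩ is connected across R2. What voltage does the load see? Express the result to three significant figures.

First combine the lower leg with the load: R2 ‖ R_L = 60.02 kΩ.
Voltage divider with the loaded lower leg: V_out = 26.3 × 60.02/(10.7 + 60.02) = 26.3 × 0.8487 = 22.32 V.

V_out ≈ 22.3 V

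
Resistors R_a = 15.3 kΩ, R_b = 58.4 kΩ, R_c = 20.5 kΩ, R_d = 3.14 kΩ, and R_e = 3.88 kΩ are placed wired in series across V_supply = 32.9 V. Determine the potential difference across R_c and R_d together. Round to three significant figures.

ΣR = 15.3 + 58.4 + 20.5 + 3.14 + 3.88 = 101.2 kΩ.
R_{R_c..R_d} = 20.5 + 3.14 = 23.64 kΩ.
By the voltage-divider rule, V = 32.9 × 23.64/101.2 = 7.684 V.

V ≈ 7.68 V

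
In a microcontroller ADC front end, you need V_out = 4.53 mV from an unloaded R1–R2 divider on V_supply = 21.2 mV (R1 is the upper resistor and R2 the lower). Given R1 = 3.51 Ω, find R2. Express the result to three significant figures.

R2 ≈ 0.954 Ω

Required fraction k = V_out/V_supply = 0.2137.
So R2 = R1 · V_out/(V_supply − V_out) = 3.51 × 4.53/(21.2 − 4.53) = 3.51 × 0.2717 = 0.9538 Ω.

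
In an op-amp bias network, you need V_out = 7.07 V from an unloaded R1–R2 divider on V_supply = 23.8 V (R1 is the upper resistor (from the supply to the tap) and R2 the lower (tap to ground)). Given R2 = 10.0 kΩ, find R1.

R1 ≈ 23.7 kΩ

V_out/V_supply = R2/(R1+R2) = 0.2971.
R1 = R2·(1/k − 1) = 10.0 × 2.366 = 23.66 kΩ.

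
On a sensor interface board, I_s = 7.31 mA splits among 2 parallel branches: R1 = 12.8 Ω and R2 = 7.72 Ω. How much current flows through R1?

I ≈ 2.75 mA

Two-branch current divider: I_k = I_s · R_other/(R_1 + R_2).
So I = 7.31 × 7.72/20.52 = 2.750 mA.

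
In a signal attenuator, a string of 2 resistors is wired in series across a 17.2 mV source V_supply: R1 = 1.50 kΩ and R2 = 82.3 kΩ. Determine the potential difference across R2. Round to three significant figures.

Series total: ΣR = 1.50 + 82.3 = 83.80 kΩ.
Voltage divider: V = V_supply · (82.30 / 83.80) = 17.2 × 0.9821 = 16.89 mV.

V ≈ 16.9 mV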